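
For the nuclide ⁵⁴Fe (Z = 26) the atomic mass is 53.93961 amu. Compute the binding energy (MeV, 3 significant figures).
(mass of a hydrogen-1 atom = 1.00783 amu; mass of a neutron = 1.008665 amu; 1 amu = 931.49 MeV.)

472 MeV

Σm = 26·m(¹H) + 28·m_n = 26.20358 + 28.242620 = 54.446200 amu
Mass defect Δm = 54.446200 − 53.93961 = 0.506590 amu
Converting to energy: 0.506590 amu × 931.49 MeV/amu = 471.884 MeV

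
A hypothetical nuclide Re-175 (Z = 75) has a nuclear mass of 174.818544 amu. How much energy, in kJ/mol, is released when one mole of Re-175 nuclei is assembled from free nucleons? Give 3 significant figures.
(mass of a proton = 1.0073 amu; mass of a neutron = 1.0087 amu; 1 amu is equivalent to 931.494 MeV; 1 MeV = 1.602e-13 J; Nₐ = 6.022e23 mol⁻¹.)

1.44e+11 kJ/mol

With 75 protons and 100 neutrons (A = 175):
Mass of separated nucleons = 75(1.0073) + 100(1.0087) = 75.5475 + 100.8700 = 176.4175 amu
The mass defect is 176.4175 − 174.818544 = 1.598956 amu.
Binding energy = Δm·c² = 1.598956 × 931.494 MeV/amu = 1489.42 MeV
Per nucleus in joules: 1489.42 MeV × 1.602e-13 J/MeV = 2.3861e-10 J
Per mole: 2.3861e-10 J × 6.022e23 mol⁻¹ = 1.4369e+14 J/mol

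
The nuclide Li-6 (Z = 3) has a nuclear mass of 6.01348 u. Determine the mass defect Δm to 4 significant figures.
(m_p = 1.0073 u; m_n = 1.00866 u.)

0.03440 u

With 3 protons and 3 neutrons (A = 6):
Mass of separated nucleons = 3(1.0073) + 3(1.00866) = 3.0219 + 3.02598 = 6.04788 u
The mass defect is 6.04788 − 6.01348 = 0.03440 u.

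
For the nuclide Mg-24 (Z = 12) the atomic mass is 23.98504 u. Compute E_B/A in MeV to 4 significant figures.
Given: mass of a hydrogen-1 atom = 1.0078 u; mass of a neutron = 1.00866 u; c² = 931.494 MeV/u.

Σm = 12·m(¹H) + 12·m_n = 12.0936 + 12.10392 = 24.19752 u
The mass defect is 24.19752 − 23.98504 = 0.21248 u.
Binding energy = Δm·c² = 0.21248 × 931.494 MeV/u = 197.924 MeV
BE/A = 197.924 MeV / 24 = 8.247 MeV/nucleon

8.247 MeV/nucleon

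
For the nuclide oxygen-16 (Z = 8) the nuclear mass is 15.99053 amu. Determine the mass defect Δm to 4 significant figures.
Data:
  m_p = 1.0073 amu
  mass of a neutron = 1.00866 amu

0.1372 amu

Z = 8, so N = A − Z = 16 − 8 = 8.
Σm = 8·m_p + 8·m_n = 8.0584 + 8.06928 = 16.12768 amu
Mass defect Δm = 16.12768 − 15.99053 = 0.13715 amu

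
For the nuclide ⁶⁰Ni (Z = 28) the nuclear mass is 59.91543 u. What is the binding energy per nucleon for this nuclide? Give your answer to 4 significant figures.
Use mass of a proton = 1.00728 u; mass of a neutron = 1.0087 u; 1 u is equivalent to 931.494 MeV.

Mass of separated nucleons = 28(1.00728) + 32(1.0087) = 28.20384 + 32.2784 = 60.48224 u
Mass defect Δm = 60.48224 − 59.91543 = 0.56681 u
E_B = 0.56681 × 931.494 = 527.980 MeV
Dividing by A = 60 gives 8.800 MeV per nucleon.

8.800 MeV/nucleon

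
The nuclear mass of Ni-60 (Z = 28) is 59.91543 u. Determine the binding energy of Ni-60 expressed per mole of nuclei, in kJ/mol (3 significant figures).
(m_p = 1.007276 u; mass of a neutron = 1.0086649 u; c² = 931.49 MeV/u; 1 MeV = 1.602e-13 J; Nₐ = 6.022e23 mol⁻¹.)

5.08e+10 kJ/mol

With 28 protons and 32 neutrons (A = 60):
Mass of separated nucleons = 28(1.007276) + 32(1.0086649) = 28.203728 + 32.2772768 = 60.4810048 u
The mass defect is 60.4810048 − 59.91543 = 0.5655748 u.
Binding energy = Δm·c² = 0.5655748 × 931.49 MeV/u = 526.827 MeV
Per nucleus in joules: 526.827 MeV × 1.602e-13 J/MeV = 8.4398e-11 J
Per mole: 8.4398e-11 J × 6.022e23 mol⁻¹ = 5.0824e+13 J/mol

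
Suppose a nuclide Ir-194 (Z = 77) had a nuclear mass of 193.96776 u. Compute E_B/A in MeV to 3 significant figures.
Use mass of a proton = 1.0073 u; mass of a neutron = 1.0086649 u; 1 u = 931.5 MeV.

7.72 MeV/nucleon

Σm = 77·m_p + 117·m_n = 77.5621 + 118.0137933 = 195.5758933 u
The mass defect is 195.5758933 − 193.96776 = 1.6081333 u.
Converting to energy: 1.6081333 u × 931.5 MeV/u = 1497.98 MeV
Per nucleon: 1497.98 / 194 = 7.722 MeV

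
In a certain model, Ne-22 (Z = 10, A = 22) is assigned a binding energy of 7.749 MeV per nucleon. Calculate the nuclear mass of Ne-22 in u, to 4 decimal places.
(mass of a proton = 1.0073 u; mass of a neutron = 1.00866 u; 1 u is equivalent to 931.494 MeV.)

21.9939 u

Total binding energy = 22 × 7.749 = 170.478 MeV
Mass defect = 170.478 MeV / (931.494 MeV/u) = 0.183016 u
Constituent mass = 10(1.0073) + 12(1.00866) = 22.17692 u
Nuclear mass = 22.17692 − 0.183016 = 21.993904 u ≈ 21.9939 u (to 4 decimal places)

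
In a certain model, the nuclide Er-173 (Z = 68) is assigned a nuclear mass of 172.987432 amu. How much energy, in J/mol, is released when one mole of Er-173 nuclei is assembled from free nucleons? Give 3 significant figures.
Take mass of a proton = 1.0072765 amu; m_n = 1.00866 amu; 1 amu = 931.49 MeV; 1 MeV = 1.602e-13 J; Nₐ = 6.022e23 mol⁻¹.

Z = 68, so N = A − Z = 173 − 68 = 105.
Mass of separated nucleons = 68(1.0072765) + 105(1.00866) = 68.4948020 + 105.90930 = 174.4041020 amu
Δm = 174.4041020 − 172.987432 = 1.4166700 amu
Binding energy = Δm·c² = 1.4166700 × 931.49 MeV/amu = 1319.61 MeV
Per nucleus in joules: 1319.61 MeV × 1.602e-13 J/MeV = 2.1140e-10 J
Per mole: 2.1140e-10 J × 6.022e23 mol⁻¹ = 1.2731e+14 J/mol

1.27e+14 J/mol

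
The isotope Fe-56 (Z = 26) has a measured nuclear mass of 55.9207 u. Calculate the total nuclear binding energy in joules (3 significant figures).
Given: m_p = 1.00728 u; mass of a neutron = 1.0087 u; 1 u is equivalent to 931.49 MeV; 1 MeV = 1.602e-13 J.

With 26 protons and 30 neutrons (A = 56):
Σm = 26·m_p + 30·m_n = 26.18928 + 30.2610 = 56.45028 u
Δm = 56.45028 − 55.9207 = 0.52958 u
Binding energy = Δm·c² = 0.52958 × 931.49 MeV/u = 493.298 MeV
In joules: 493.298 MeV × 1.602e-13 J/MeV = 7.9026e-11 J

7.90e-11 J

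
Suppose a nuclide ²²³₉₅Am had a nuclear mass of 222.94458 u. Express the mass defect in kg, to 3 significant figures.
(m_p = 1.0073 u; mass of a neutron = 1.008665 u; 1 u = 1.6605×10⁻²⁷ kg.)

3.09e-27 kg

Σm = 95·m_p + 128·m_n = 95.6935 + 129.109120 = 224.802620 u
Δm = 224.802620 − 222.94458 = 1.858040 u
In SI units: 1.858040 u × 1.6605×10⁻²⁷ kg/u = 3.0853e-27 kg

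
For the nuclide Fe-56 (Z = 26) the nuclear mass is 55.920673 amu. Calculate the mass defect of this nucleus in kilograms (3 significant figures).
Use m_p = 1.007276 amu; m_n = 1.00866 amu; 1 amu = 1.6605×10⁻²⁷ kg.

With 26 protons and 30 neutrons (A = 56):
Mass of separated nucleons = 26(1.007276) + 30(1.00866) = 26.189176 + 30.25980 = 56.448976 amu
Δm = 56.448976 − 55.920673 = 0.528303 amu
In SI units: 0.528303 amu × 1.6605×10⁻²⁷ kg/amu = 8.7725e-28 kg

8.77e-28 kg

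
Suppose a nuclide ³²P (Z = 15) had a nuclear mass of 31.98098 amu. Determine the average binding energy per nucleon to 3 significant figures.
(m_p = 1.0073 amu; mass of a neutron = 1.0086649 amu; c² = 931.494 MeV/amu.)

8.03 MeV/nucleon

Total constituent mass: 15 × 1.0073 + 17 × 1.0086649 = 32.2568033 amu
Δm = 32.2568033 − 31.98098 = 0.2758233 amu
Binding energy = Δm·c² = 0.2758233 × 931.494 MeV/amu = 256.928 MeV
Dividing by A = 32 gives 8.029 MeV per nucleon.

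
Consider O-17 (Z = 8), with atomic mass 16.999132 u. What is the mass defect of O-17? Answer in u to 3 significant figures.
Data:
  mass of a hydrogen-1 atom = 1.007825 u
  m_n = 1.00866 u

0.141 u

Mass of separated nucleons = 8(1.007825) + 9(1.00866) = 8.062600 + 9.07794 = 17.140540 u
Mass defect Δm = 17.140540 − 16.999132 = 0.141408 u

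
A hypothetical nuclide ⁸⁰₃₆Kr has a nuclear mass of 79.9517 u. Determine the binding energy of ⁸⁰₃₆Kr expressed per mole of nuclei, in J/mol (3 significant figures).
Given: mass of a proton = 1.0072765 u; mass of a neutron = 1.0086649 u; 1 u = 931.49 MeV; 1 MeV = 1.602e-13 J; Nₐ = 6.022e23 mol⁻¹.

Mass of separated nucleons = 36(1.0072765) + 44(1.0086649) = 36.2619540 + 44.3812556 = 80.6432096 u
Δm = 80.6432096 − 79.9517 = 0.6915096 u
E_B = 0.6915096 × 931.49 = 644.134 MeV
Per nucleus in joules: 644.134 MeV × 1.602e-13 J/MeV = 1.0319e-10 J
Per mole: 1.0319e-10 J × 6.022e23 mol⁻¹ = 6.2141e+13 J/mol

6.21e+13 J/mol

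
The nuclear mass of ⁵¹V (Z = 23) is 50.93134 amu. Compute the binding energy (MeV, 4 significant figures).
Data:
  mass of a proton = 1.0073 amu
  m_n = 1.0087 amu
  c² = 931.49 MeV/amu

447.3 MeV

The nucleus contains 23 protons and 51 − 23 = 28 neutrons.
Mass of separated nucleons = 23(1.0073) + 28(1.0087) = 23.1679 + 28.2436 = 51.4115 amu
Mass defect Δm = 51.4115 − 50.93134 = 0.48016 amu
E_B = 0.48016 × 931.49 = 447.264 MeV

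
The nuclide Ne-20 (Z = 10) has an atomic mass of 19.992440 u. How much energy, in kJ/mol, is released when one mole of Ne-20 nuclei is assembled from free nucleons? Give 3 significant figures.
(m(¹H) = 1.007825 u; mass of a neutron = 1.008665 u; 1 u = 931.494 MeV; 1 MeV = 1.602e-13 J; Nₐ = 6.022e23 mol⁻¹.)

1.55e+10 kJ/mol

Z = 10, so N = A − Z = 20 − 10 = 10.
Σm = 10·m(¹H) + 10·m_n = 10.078250 + 10.086650 = 20.164900 u
The mass defect is 20.164900 − 19.992440 = 0.172460 u.
Binding energy = Δm·c² = 0.172460 × 931.494 MeV/u = 160.645 MeV
Per nucleus in joules: 160.645 MeV × 1.602e-13 J/MeV = 2.5735e-11 J
Per mole: 2.5735e-11 J × 6.022e23 mol⁻¹ = 1.5498e+13 J/mol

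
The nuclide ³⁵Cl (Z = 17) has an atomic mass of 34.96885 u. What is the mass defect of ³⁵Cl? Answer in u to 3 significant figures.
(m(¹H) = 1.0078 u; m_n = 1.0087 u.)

With 17 protons and 18 neutrons (A = 35):
Mass of separated nucleons = 17(1.0078) + 18(1.0087) = 17.1326 + 18.1566 = 35.2892 u
Mass defect Δm = 35.2892 − 34.96885 = 0.32035 u

0.320 u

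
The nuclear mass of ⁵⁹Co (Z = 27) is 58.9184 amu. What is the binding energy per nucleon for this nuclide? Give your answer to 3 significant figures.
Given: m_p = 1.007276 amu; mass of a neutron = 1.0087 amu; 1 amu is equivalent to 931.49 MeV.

8.79 MeV/nucleon

Mass of separated nucleons = 27(1.007276) + 32(1.0087) = 27.196452 + 32.2784 = 59.474852 amu
Δm = 59.474852 − 58.9184 = 0.556452 amu
Converting to energy: 0.556452 amu × 931.49 MeV/amu = 518.329 MeV
BE/A = 518.329 MeV / 59 = 8.785 MeV/nucleon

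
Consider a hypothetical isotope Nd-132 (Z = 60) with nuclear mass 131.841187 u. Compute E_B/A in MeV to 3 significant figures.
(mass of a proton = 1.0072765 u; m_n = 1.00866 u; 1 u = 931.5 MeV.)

8.60 MeV/nucleon

The nucleus contains 60 protons and 132 − 60 = 72 neutrons.
Σm = 60·m_p + 72·m_n = 60.4365900 + 72.62352 = 133.0601100 u
The mass defect is 133.0601100 − 131.841187 = 1.2189230 u.
Binding energy = Δm·c² = 1.2189230 × 931.5 MeV/u = 1135.43 MeV
Per nucleon: 1135.43 / 132 = 8.602 MeV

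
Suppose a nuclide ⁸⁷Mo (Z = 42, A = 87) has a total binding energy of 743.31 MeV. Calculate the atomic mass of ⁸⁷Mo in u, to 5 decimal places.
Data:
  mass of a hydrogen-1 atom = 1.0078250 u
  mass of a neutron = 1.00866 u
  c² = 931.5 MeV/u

86.92038 u

Mass defect = 743.31 MeV / (931.5 MeV/u) = 0.7979710 u
Constituent mass = 42(1.0078250) + 45(1.00866) = 87.7183500 u
Atomic mass = 87.7183500 − 0.7979710 = 86.9203790 u ≈ 86.92038 u (to 5 decimal places)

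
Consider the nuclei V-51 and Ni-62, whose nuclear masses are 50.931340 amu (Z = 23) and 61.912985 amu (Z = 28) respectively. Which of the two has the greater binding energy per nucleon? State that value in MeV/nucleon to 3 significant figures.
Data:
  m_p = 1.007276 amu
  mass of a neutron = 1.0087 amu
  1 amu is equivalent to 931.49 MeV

V-51: Σm = 23(1.007276) + 28(1.0087) = 51.410948 amu; Δm = 0.479608 amu; E_B = 446.75 MeV; E_B/A = 8.760 MeV
Ni-62: Σm = 28(1.007276) + 34(1.0087) = 62.499528 amu; Δm = 0.586543 amu; E_B = 546.36 MeV; E_B/A = 8.812 MeV
Ni-62 has the higher binding energy per nucleon, so it is the more tightly bound nucleus.

Ni-62; 8.81 MeV/nucleon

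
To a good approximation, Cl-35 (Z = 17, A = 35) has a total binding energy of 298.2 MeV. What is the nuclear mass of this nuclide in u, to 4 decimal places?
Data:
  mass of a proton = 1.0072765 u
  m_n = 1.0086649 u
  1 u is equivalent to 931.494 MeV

34.9595 u

Mass defect = 298.2 MeV / (931.494 MeV/u) = 0.320131 u
Constituent mass = 17(1.0072765) + 18(1.0086649) = 35.2796687 u
Nuclear mass = 35.2796687 − 0.320131 = 34.9595377 u ≈ 34.9595 u (to 4 decimal places)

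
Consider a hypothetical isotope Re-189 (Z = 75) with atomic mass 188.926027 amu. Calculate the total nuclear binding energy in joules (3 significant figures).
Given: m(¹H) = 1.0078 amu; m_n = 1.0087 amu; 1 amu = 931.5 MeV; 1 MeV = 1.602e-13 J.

2.46e-10 J

Z = 75, so N = A − Z = 189 − 75 = 114.
Total constituent mass: 75 × 1.0078 + 114 × 1.0087 = 190.5768 amu
The mass defect is 190.5768 − 188.926027 = 1.650773 amu.
E_B = 1.650773 × 931.5 = 1537.70 MeV
In joules: 1537.70 MeV × 1.602e-13 J/MeV = 2.4634e-10 J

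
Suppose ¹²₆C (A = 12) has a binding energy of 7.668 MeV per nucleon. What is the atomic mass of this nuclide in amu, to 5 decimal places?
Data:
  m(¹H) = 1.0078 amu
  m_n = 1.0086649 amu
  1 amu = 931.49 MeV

12.00001 amu

Total binding energy = 12 × 7.668 = 92.016 MeV
Mass defect = 92.016 MeV / (931.49 MeV/amu) = 0.0987837 amu
Constituent mass = 6(1.0078) + 6(1.0086649) = 12.0987894 amu
Atomic mass = 12.0987894 − 0.0987837 = 12.0000057 amu ≈ 12.00001 amu (to 5 decimal places)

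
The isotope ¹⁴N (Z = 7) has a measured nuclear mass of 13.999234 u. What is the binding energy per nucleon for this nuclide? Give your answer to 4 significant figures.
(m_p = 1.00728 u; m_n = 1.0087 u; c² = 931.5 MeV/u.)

7.494 MeV/nucleon

Mass of separated nucleons = 7(1.00728) + 7(1.0087) = 7.05096 + 7.0609 = 14.11186 u
Mass defect Δm = 14.11186 − 13.999234 = 0.112626 u
Converting to energy: 0.112626 u × 931.5 MeV/u = 104.911 MeV
Dividing by A = 14 gives 7.494 MeV per nucleon.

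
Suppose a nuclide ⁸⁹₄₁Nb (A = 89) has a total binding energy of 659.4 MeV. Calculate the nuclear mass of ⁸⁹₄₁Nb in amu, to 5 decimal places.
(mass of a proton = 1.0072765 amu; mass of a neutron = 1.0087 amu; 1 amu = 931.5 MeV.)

89.00805 amu

Mass defect = 659.4 MeV / (931.5 MeV/amu) = 0.7078905 amu
Constituent mass = 41(1.0072765) + 48(1.0087) = 89.7159365 amu
Nuclear mass = 89.7159365 − 0.7078905 = 89.0080460 amu ≈ 89.00805 amu (to 5 decimal places)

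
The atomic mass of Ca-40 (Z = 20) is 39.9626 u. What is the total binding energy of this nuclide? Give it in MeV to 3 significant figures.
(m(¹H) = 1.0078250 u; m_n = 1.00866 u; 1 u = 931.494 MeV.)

342 MeV

Z = 20, so N = A − Z = 40 − 20 = 20.
Mass of separated nucleons = 20(1.0078250) + 20(1.00866) = 20.1565000 + 20.17320 = 40.3297000 u
Δm = 40.3297000 − 39.9626 = 0.3671000 u
E_B = 0.3671000 × 931.494 = 341.951 MeV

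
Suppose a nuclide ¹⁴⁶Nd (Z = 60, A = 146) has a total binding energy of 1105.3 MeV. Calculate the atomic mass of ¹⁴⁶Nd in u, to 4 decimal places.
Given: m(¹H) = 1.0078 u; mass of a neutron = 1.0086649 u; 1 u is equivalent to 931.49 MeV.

Mass defect = 1105.3 MeV / (931.49 MeV/u) = 1.186594 u
Constituent mass = 60(1.0078) + 86(1.0086649) = 147.2131814 u
Atomic mass = 147.2131814 − 1.186594 = 146.0265874 u ≈ 146.0266 u (to 4 decimal places)

146.0266 u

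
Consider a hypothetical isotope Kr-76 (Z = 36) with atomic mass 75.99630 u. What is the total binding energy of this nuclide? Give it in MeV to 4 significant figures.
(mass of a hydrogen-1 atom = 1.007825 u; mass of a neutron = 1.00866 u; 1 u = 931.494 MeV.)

588.5 MeV

Σm = 36·m(¹H) + 40·m_n = 36.281700 + 40.34640 = 76.628100 u
Mass defect Δm = 76.628100 − 75.99630 = 0.631800 u
Binding energy = Δm·c² = 0.631800 × 931.494 MeV/u = 588.518 MeV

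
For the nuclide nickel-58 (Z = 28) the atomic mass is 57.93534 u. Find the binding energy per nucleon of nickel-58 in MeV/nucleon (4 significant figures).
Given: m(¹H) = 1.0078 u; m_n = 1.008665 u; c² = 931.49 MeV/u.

8.721 MeV/nucleon

The nucleus contains 28 protons and 58 − 28 = 30 neutrons.
Total constituent mass: 28 × 1.0078 + 30 × 1.008665 = 58.478350 u
Mass defect Δm = 58.478350 − 57.93534 = 0.543010 u
Converting to energy: 0.543010 u × 931.49 MeV/u = 505.808 MeV
Per nucleon: 505.808 / 58 = 8.721 MeV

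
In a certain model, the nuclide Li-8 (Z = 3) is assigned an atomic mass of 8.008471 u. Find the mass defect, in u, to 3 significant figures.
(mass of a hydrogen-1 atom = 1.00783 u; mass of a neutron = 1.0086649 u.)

0.0583 u

The nucleus contains 3 protons and 8 − 3 = 5 neutrons.
Mass of separated nucleons = 3(1.00783) + 5(1.0086649) = 3.02349 + 5.0433245 = 8.0668145 u
The mass defect is 8.0668145 − 8.008471 = 0.0583435 u.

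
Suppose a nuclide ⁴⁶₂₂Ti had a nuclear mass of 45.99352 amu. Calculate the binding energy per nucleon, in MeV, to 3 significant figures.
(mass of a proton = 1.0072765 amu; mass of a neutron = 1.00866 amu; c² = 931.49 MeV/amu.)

Total constituent mass: 22 × 1.0072765 + 24 × 1.00866 = 46.3679230 amu
Mass defect Δm = 46.3679230 − 45.99352 = 0.3744030 amu
Converting to energy: 0.3744030 amu × 931.49 MeV/amu = 348.753 MeV
Per nucleon: 348.753 / 46 = 7.582 MeV

7.58 MeV/nucleon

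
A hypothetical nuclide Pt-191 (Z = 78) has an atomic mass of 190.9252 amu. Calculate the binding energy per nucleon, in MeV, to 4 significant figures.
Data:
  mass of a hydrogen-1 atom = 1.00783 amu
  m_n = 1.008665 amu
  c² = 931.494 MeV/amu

Mass of separated nucleons = 78(1.00783) + 113(1.008665) = 78.61074 + 113.979145 = 192.589885 amu
Mass defect Δm = 192.589885 − 190.9252 = 1.664685 amu
Converting to energy: 1.664685 amu × 931.494 MeV/amu = 1550.64 MeV
Dividing by A = 191 gives 8.119 MeV per nucleon.

8.119 MeV/nucleon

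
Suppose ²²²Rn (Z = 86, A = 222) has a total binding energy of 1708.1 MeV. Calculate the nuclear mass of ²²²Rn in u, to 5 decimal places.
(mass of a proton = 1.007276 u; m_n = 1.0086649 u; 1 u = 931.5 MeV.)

Mass defect = 1708.1 MeV / (931.5 MeV/u) = 1.8337091 u
Constituent mass = 86(1.007276) + 136(1.0086649) = 223.8041624 u
Nuclear mass = 223.8041624 − 1.8337091 = 221.9704533 u ≈ 221.97045 u (to 5 decimal places)

221.97045 u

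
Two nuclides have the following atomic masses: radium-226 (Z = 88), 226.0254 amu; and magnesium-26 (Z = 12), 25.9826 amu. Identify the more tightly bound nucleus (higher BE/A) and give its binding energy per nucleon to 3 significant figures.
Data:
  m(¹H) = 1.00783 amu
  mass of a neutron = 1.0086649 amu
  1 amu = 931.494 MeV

radium-226: Σm = 88(1.00783) + 138(1.0086649) = 227.8847962 amu; Δm = 1.8593962 amu; E_B = 1732.0 MeV; E_B/A = 7.664 MeV
magnesium-26: Σm = 12(1.00783) + 14(1.0086649) = 26.2152686 amu; Δm = 0.2326686 amu; E_B = 216.73 MeV; E_B/A = 8.336 MeV
magnesium-26 has the higher binding energy per nucleon, so it is the more tightly bound nucleus.

magnesium-26; 8.34 MeV/nucleon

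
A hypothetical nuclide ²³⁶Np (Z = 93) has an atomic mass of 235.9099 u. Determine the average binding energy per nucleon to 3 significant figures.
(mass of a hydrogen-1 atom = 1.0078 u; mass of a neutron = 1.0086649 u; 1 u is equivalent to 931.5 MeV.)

8.11 MeV/nucleon

Σm = 93·m(¹H) + 143·m_n = 93.7254 + 144.2390807 = 237.9644807 u
The mass defect is 237.9644807 − 235.9099 = 2.0545807 u.
Binding energy = Δm·c² = 2.0545807 × 931.5 MeV/u = 1913.84 MeV
Dividing by A = 236 gives 8.109 MeV per nucleon.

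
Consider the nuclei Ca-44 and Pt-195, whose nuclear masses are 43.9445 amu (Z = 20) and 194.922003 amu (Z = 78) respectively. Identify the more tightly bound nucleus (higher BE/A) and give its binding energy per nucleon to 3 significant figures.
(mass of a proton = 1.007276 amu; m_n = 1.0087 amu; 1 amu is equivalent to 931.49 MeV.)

Ca-44: Σm = 20(1.007276) + 24(1.0087) = 44.354320 amu; Δm = 0.409820 amu; E_B = 381.74 MeV; E_B/A = 8.676 MeV
Pt-195: Σm = 78(1.007276) + 117(1.0087) = 196.585428 amu; Δm = 1.663425 amu; E_B = 1549.5 MeV; E_B/A = 7.946 MeV
Ca-44 has the higher binding energy per nucleon, so it is the more tightly bound nucleus.

Ca-44; 8.68 MeV/nucleon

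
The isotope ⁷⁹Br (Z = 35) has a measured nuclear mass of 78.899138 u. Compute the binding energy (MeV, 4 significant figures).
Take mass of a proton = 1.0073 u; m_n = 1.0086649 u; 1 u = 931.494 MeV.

687.1 MeV

Σm = 35·m_p + 44·m_n = 35.2555 + 44.3812556 = 79.6367556 u
Δm = 79.6367556 − 78.899138 = 0.7376176 u
Binding energy = Δm·c² = 0.7376176 × 931.494 MeV/u = 687.086 MeV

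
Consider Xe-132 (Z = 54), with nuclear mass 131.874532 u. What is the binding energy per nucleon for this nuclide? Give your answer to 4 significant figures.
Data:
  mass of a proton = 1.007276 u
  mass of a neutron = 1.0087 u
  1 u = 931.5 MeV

8.447 MeV/nucleon

Z = 54, so N = A − Z = 132 − 54 = 78.
Mass of separated nucleons = 54(1.007276) + 78(1.0087) = 54.392904 + 78.6786 = 133.071504 u
Δm = 133.071504 − 131.874532 = 1.196972 u
Converting to energy: 1.196972 u × 931.5 MeV/u = 1114.98 MeV
Per nucleon: 1114.98 / 132 = 8.447 MeV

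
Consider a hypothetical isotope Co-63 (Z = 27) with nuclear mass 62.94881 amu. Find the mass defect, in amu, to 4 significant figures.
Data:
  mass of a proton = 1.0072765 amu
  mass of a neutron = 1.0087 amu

0.5609 amu

With 27 protons and 36 neutrons (A = 63):
Σm = 27·m_p + 36·m_n = 27.1964655 + 36.3132 = 63.5096655 amu
Δm = 63.5096655 − 62.94881 = 0.5608555 amu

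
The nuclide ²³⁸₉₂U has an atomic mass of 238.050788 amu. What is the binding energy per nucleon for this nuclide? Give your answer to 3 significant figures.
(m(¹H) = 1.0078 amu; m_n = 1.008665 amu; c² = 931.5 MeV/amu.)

Total constituent mass: 92 × 1.0078 + 146 × 1.008665 = 239.982690 amu
Mass defect Δm = 239.982690 − 238.050788 = 1.931902 amu
Converting to energy: 1.931902 amu × 931.5 MeV/amu = 1799.57 MeV
Per nucleon: 1799.57 / 238 = 7.561 MeV

7.56 MeV/nucleon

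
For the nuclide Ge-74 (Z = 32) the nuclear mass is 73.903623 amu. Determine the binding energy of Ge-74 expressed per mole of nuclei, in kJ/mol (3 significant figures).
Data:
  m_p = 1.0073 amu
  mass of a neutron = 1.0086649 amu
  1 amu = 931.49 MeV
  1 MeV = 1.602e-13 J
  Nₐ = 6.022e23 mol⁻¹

Σm = 32·m_p + 42·m_n = 32.2336 + 42.3639258 = 74.5975258 amu
Δm = 74.5975258 − 73.903623 = 0.6939028 amu
E_B = 0.6939028 × 931.49 = 646.364 MeV
Per nucleus in joules: 646.364 MeV × 1.602e-13 J/MeV = 1.0355e-10 J
Per mole: 1.0355e-10 J × 6.022e23 mol⁻¹ = 6.2358e+13 J/mol

6.24e+10 kJ/mol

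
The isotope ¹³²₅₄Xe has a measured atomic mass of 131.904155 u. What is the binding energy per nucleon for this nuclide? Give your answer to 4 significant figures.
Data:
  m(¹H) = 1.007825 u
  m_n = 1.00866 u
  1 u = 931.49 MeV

8.425 MeV/nucleon

The nucleus contains 54 protons and 132 − 54 = 78 neutrons.
Total constituent mass: 54 × 1.007825 + 78 × 1.00866 = 133.098030 u
The mass defect is 133.098030 − 131.904155 = 1.193875 u.
E_B = 1.193875 × 931.49 = 1112.08 MeV
Per nucleon: 1112.08 / 132 = 8.425 MeV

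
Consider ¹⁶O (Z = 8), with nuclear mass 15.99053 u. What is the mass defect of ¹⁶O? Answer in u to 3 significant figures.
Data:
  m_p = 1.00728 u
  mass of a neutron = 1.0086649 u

With 8 protons and 8 neutrons (A = 16):
Total constituent mass: 8 × 1.00728 + 8 × 1.0086649 = 16.1275592 u
Mass defect Δm = 16.1275592 − 15.99053 = 0.1370292 u

0.137 u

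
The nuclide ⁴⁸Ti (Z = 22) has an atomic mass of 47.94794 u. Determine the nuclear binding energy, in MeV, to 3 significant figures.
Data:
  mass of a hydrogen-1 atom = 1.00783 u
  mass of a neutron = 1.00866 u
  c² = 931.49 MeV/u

With 22 protons and 26 neutrons (A = 48):
Σm = 22·m(¹H) + 26·m_n = 22.17226 + 26.22516 = 48.39742 u
Δm = 48.39742 − 47.94794 = 0.44948 u
Binding energy = Δm·c² = 0.44948 × 931.49 MeV/u = 418.686 MeV

419 MeV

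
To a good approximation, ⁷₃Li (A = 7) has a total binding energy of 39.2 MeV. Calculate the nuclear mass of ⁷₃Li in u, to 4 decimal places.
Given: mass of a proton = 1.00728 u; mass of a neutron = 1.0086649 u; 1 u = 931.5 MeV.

Mass defect = 39.2 MeV / (931.5 MeV/u) = 0.042083 u
Constituent mass = 3(1.00728) + 4(1.0086649) = 7.0564996 u
Nuclear mass = 7.0564996 − 0.042083 = 7.0144166 u ≈ 7.0144 u (to 4 decimal places)

7.0144 u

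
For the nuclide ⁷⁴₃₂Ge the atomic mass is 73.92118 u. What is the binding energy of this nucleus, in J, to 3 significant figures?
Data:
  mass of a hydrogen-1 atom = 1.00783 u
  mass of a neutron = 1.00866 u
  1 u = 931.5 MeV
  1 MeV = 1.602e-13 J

With 32 protons and 42 neutrons (A = 74):
Mass of separated nucleons = 32(1.00783) + 42(1.00866) = 32.25056 + 42.36372 = 74.61428 u
The mass defect is 74.61428 − 73.92118 = 0.69310 u.
Binding energy = Δm·c² = 0.69310 × 931.5 MeV/u = 645.623 MeV
In joules: 645.623 MeV × 1.602e-13 J/MeV = 1.0343e-10 J

1.03e-10 J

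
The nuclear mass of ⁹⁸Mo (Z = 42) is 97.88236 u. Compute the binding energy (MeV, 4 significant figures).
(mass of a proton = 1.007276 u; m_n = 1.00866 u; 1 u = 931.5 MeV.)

With 42 protons and 56 neutrons (A = 98):
Mass of separated nucleons = 42(1.007276) + 56(1.00866) = 42.305592 + 56.48496 = 98.790552 u
Δm = 98.790552 − 97.88236 = 0.908192 u
Binding energy = Δm·c² = 0.908192 × 931.5 MeV/u = 845.981 MeV

846.0 MeV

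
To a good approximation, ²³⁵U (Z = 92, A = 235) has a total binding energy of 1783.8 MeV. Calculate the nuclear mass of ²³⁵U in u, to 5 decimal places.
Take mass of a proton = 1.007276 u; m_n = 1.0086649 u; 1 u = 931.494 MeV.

234.99348 u

Mass defect = 1783.8 MeV / (931.494 MeV/u) = 1.9149882 u
Constituent mass = 92(1.007276) + 143(1.0086649) = 236.9084727 u
Nuclear mass = 236.9084727 − 1.9149882 = 234.9934845 u ≈ 234.99348 u (to 5 decimal places)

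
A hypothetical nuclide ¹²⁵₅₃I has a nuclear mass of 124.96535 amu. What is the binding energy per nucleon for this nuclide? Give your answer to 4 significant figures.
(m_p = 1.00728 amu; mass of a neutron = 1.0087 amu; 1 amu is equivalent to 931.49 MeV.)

7.801 MeV/nucleon

The nucleus contains 53 protons and 125 − 53 = 72 neutrons.
Mass of separated nucleons = 53(1.00728) + 72(1.0087) = 53.38584 + 72.6264 = 126.01224 amu
Δm = 126.01224 − 124.96535 = 1.04689 amu
E_B = 1.04689 × 931.49 = 975.168 MeV
Per nucleon: 975.168 / 125 = 7.801 MeV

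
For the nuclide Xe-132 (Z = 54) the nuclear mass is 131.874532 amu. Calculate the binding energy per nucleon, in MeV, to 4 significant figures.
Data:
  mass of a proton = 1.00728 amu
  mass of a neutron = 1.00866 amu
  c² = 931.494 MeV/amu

8.426 MeV/nucleon

Z = 54, so N = A − Z = 132 − 54 = 78.
Total constituent mass: 54 × 1.00728 + 78 × 1.00866 = 133.06860 amu
The mass defect is 133.06860 − 131.874532 = 1.194068 amu.
Converting to energy: 1.194068 amu × 931.494 MeV/amu = 1112.27 MeV
BE/A = 1112.27 MeV / 132 = 8.426 MeV/nucleon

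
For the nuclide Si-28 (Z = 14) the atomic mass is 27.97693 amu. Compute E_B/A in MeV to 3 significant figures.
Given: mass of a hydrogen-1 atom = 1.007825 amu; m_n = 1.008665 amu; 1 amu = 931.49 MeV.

Mass of separated nucleons = 14(1.007825) + 14(1.008665) = 14.109550 + 14.121310 = 28.230860 amu
Δm = 28.230860 − 27.97693 = 0.253930 amu
E_B = 0.253930 × 931.49 = 236.533 MeV
BE/A = 236.533 MeV / 28 = 8.448 MeV/nucleon

8.45 MeV/nucleon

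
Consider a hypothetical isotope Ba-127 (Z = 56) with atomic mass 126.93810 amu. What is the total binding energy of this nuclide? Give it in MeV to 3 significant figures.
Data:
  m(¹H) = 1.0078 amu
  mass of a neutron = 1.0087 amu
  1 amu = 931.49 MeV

1040 MeV

Z = 56, so N = A − Z = 127 − 56 = 71.
Mass of separated nucleons = 56(1.0078) + 71(1.0087) = 56.4368 + 71.6177 = 128.0545 amu
Mass defect Δm = 128.0545 − 126.93810 = 1.11640 amu
E_B = 1.11640 × 931.49 = 1039.92 MeV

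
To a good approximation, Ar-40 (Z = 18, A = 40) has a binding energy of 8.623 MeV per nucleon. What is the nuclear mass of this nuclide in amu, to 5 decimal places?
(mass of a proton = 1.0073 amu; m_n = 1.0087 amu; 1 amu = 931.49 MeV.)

39.95251 amu

Total binding energy = 40 × 8.623 = 344.920 MeV
Mass defect = 344.920 MeV / (931.49 MeV/amu) = 0.3702885 amu
Constituent mass = 18(1.0073) + 22(1.0087) = 40.3228 amu
Nuclear mass = 40.3228 − 0.3702885 = 39.9525115 amu ≈ 39.95251 amu (to 5 decimal places)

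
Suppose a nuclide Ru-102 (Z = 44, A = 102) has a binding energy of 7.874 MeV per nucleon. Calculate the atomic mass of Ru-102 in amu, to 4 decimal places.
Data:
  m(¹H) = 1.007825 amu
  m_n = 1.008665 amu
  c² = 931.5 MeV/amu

Total binding energy = 102 × 7.874 = 803.148 MeV
Mass defect = 803.148 MeV / (931.5 MeV/amu) = 0.862209 amu
Constituent mass = 44(1.007825) + 58(1.008665) = 102.846870 amu
Atomic mass = 102.846870 − 0.862209 = 101.984661 amu ≈ 101.9847 amu (to 4 decimal places)

101.9847 amu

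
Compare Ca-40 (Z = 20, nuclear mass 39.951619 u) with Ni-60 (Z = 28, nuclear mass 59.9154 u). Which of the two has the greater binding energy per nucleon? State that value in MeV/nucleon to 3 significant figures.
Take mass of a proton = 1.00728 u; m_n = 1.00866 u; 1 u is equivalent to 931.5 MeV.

Ni-60; 8.78 MeV/nucleon

Ca-40: Σm = 20(1.00728) + 20(1.00866) = 40.31880 u; Δm = 0.367181 u; E_B = 342.03 MeV; E_B/A = 8.551 MeV
Ni-60: Σm = 28(1.00728) + 32(1.00866) = 60.48096 u; Δm = 0.56556 u; E_B = 526.82 MeV; E_B/A = 8.780 MeV
Ni-60 has the higher binding energy per nucleon, so it is the more tightly bound nucleus.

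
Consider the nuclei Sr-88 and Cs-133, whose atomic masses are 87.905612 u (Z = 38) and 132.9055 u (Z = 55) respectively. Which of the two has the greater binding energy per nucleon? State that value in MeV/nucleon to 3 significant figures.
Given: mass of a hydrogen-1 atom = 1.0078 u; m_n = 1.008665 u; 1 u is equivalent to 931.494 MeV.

Sr-88: Σm = 38(1.0078) + 50(1.008665) = 88.729650 u; Δm = 0.824038 u; E_B = 767.59 MeV; E_B/A = 8.723 MeV
Cs-133: Σm = 55(1.0078) + 78(1.008665) = 134.104870 u; Δm = 1.199370 u; E_B = 1117.2 MeV; E_B/A = 8.400 MeV
Sr-88 has the higher binding energy per nucleon, so it is the more tightly bound nucleus.

Sr-88; 8.72 MeV/nucleon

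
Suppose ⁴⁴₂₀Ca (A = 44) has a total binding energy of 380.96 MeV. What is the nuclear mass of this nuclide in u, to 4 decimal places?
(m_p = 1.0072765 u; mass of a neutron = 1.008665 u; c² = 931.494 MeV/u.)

43.9445 u

Mass defect = 380.96 MeV / (931.494 MeV/u) = 0.408977 u
Constituent mass = 20(1.0072765) + 24(1.008665) = 44.3534900 u
Nuclear mass = 44.3534900 − 0.408977 = 43.9445130 u ≈ 43.9445 u (to 4 decimal places)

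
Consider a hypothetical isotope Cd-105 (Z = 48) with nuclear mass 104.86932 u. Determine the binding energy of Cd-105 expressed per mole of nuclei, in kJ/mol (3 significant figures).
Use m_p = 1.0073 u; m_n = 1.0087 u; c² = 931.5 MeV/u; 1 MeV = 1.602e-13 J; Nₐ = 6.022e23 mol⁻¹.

8.78e+10 kJ/mol

Z = 48, so N = A − Z = 105 − 48 = 57.
Total constituent mass: 48 × 1.0073 + 57 × 1.0087 = 105.8463 u
Mass defect Δm = 105.8463 − 104.86932 = 0.97698 u
Binding energy = Δm·c² = 0.97698 × 931.5 MeV/u = 910.057 MeV
Per nucleus in joules: 910.057 MeV × 1.602e-13 J/MeV = 1.4579e-10 J
Per mole: 1.4579e-10 J × 6.022e23 mol⁻¹ = 8.7795e+13 J/mol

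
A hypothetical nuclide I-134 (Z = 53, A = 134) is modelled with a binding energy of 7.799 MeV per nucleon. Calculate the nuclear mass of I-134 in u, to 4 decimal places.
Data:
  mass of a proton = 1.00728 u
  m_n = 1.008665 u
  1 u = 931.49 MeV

133.9658 u

Total binding energy = 134 × 7.799 = 1045.066 MeV
Mass defect = 1045.066 MeV / (931.49 MeV/u) = 1.121929 u
Constituent mass = 53(1.00728) + 81(1.008665) = 135.087705 u
Nuclear mass = 135.087705 − 1.121929 = 133.965776 u ≈ 133.9658 u (to 4 decimal places)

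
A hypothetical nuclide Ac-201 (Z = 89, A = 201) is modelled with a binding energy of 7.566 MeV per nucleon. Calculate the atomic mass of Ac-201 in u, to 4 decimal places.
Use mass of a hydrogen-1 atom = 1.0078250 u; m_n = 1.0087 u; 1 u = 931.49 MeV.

201.0382 u

Total binding energy = 201 × 7.566 = 1520.766 MeV
Mass defect = 1520.766 MeV / (931.49 MeV/u) = 1.632617 u
Constituent mass = 89(1.0078250) + 112(1.0087) = 202.6708250 u
Atomic mass = 202.6708250 − 1.632617 = 201.0382080 u ≈ 201.0382 u (to 4 decimal places)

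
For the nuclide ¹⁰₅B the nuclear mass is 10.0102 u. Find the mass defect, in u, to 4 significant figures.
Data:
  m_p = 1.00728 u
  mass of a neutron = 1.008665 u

Z = 5, so N = A − Z = 10 − 5 = 5.
Mass of separated nucleons = 5(1.00728) + 5(1.008665) = 5.03640 + 5.043325 = 10.079725 u
Mass defect Δm = 10.079725 − 10.0102 = 0.069525 u

0.06953 u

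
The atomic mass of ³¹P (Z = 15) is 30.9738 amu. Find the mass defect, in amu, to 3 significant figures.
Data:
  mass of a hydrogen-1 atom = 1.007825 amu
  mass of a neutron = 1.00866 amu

0.282 amu

Σm = 15·m(¹H) + 16·m_n = 15.117375 + 16.13856 = 31.255935 amu
Δm = 31.255935 − 30.9738 = 0.282135 amu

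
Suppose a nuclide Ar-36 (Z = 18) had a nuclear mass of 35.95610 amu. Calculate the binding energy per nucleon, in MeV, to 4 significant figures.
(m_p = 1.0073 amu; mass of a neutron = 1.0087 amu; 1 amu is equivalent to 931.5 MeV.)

8.588 MeV/nucleon

Total constituent mass: 18 × 1.0073 + 18 × 1.0087 = 36.2880 amu
Mass defect Δm = 36.2880 − 35.95610 = 0.33190 amu
Binding energy = Δm·c² = 0.33190 × 931.5 MeV/amu = 309.165 MeV
Per nucleon: 309.165 / 36 = 8.588 MeV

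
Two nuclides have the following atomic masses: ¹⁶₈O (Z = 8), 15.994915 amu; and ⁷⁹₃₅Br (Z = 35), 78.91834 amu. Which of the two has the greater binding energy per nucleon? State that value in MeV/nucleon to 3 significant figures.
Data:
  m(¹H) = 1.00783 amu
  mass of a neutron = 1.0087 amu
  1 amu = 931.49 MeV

⁷⁹₃₅Br; 8.71 MeV/nucleon

¹⁶₈O: Σm = 8(1.00783) + 8(1.0087) = 16.13224 amu; Δm = 0.137325 amu; E_B = 127.917 MeV; E_B/A = 7.9948 MeV
⁷⁹₃₅Br: Σm = 35(1.00783) + 44(1.0087) = 79.65685 amu; Δm = 0.73851 amu; E_B = 687.91 MeV; E_B/A = 8.708 MeV
⁷⁹₃₅Br has the higher binding energy per nucleon, so it is the more tightly bound nucleus.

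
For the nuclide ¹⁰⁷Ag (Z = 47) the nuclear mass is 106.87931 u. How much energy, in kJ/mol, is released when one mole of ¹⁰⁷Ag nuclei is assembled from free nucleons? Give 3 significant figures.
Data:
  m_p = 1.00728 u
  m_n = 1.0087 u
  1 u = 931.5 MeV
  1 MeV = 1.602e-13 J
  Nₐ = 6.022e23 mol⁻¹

Total constituent mass: 47 × 1.00728 + 60 × 1.0087 = 107.86416 u
Mass defect Δm = 107.86416 − 106.87931 = 0.98485 u
E_B = 0.98485 × 931.5 = 917.388 MeV
Per nucleus in joules: 917.388 MeV × 1.602e-13 J/MeV = 1.4697e-10 J
Per mole: 1.4697e-10 J × 6.022e23 mol⁻¹ = 8.8505e+13 J/mol

8.85e+10 kJ/mol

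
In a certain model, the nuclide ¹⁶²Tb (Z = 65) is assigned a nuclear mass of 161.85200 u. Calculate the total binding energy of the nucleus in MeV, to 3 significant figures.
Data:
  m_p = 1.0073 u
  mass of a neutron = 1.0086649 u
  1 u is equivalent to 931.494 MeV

The nucleus contains 65 protons and 162 − 65 = 97 neutrons.
Σm = 65·m_p + 97·m_n = 65.4745 + 97.8404953 = 163.3149953 u
Mass defect Δm = 163.3149953 − 161.85200 = 1.4629953 u
Converting to energy: 1.4629953 u × 931.494 MeV/u = 1362.77 MeV

1360 MeV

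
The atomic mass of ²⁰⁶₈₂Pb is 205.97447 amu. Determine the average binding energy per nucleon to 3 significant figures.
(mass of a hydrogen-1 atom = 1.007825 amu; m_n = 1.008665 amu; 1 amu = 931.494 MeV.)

7.88 MeV/nucleon

Mass of separated nucleons = 82(1.007825) + 124(1.008665) = 82.641650 + 125.074460 = 207.716110 amu
Mass defect Δm = 207.716110 − 205.97447 = 1.741640 amu
E_B = 1.741640 × 931.494 = 1622.33 MeV
Dividing by A = 206 gives 7.875 MeV per nucleon.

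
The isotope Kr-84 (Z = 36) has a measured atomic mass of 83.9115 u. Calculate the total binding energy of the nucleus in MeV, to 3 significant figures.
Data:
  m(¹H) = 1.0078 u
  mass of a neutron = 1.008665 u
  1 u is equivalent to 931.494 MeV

731 MeV

Total constituent mass: 36 × 1.0078 + 48 × 1.008665 = 84.696720 u
The mass defect is 84.696720 − 83.9115 = 0.785220 u.
Converting to energy: 0.785220 u × 931.494 MeV/u = 731.428 MeV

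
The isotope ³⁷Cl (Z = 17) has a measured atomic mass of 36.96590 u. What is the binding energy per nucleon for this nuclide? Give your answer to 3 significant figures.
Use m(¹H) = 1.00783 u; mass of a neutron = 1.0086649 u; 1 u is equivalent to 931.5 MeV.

8.57 MeV/nucleon

Total constituent mass: 17 × 1.00783 + 20 × 1.0086649 = 37.3064080 u
Mass defect Δm = 37.3064080 − 36.96590 = 0.3405080 u
Binding energy = Δm·c² = 0.3405080 × 931.5 MeV/u = 317.183 MeV
Per nucleon: 317.183 / 37 = 8.573 MeV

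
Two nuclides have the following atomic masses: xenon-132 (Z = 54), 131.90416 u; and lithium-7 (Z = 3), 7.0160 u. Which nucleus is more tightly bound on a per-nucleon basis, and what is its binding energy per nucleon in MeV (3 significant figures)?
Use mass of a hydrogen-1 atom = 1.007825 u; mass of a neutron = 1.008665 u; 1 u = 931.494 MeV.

xenon-132: Σm = 54(1.007825) + 78(1.008665) = 133.098420 u; Δm = 1.194260 u; E_B = 1112.45 MeV; E_B/A = 8.428 MeV
lithium-7: Σm = 3(1.007825) + 4(1.008665) = 7.058135 u; Δm = 0.042135 u; E_B = 39.248 MeV; E_B/A = 5.607 MeV
xenon-132 has the higher binding energy per nucleon, so it is the more tightly bound nucleus.

xenon-132; 8.43 MeV/nucleon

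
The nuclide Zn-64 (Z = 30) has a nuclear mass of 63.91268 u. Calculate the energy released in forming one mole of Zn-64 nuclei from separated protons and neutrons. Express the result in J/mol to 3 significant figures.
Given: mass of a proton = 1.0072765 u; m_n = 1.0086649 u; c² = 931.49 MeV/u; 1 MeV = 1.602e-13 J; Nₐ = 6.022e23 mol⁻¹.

Σm = 30·m_p + 34·m_n = 30.2182950 + 34.2946066 = 64.5129016 u
The mass defect is 64.5129016 − 63.91268 = 0.6002216 u.
Binding energy = Δm·c² = 0.6002216 × 931.49 MeV/u = 559.100 MeV
Per nucleus in joules: 559.100 MeV × 1.602e-13 J/MeV = 8.9568e-11 J
Per mole: 8.9568e-11 J × 6.022e23 mol⁻¹ = 5.3938e+13 J/mol

5.39e+13 J/mol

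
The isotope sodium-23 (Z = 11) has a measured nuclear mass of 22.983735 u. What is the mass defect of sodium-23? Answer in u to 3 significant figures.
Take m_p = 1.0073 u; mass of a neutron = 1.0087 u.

The nucleus contains 11 protons and 23 − 11 = 12 neutrons.
Total constituent mass: 11 × 1.0073 + 12 × 1.0087 = 23.1847 u
Δm = 23.1847 − 22.983735 = 0.200965 u

0.201 u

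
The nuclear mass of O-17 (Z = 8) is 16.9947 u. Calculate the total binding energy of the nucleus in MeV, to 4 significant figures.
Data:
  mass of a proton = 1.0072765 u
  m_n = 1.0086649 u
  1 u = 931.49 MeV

Z = 8, so N = A − Z = 17 − 8 = 9.
Mass of separated nucleons = 8(1.0072765) + 9(1.0086649) = 8.0582120 + 9.0779841 = 17.1361961 u
Mass defect Δm = 17.1361961 − 16.9947 = 0.1414961 u
Converting to energy: 0.1414961 u × 931.49 MeV/u = 131.802 MeV

131.8 MeV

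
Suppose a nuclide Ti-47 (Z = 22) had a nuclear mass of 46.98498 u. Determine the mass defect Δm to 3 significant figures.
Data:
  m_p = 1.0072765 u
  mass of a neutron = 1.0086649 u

0.392 u

Σm = 22·m_p + 25·m_n = 22.1600830 + 25.2166225 = 47.3767055 u
Mass defect Δm = 47.3767055 − 46.98498 = 0.3917255 u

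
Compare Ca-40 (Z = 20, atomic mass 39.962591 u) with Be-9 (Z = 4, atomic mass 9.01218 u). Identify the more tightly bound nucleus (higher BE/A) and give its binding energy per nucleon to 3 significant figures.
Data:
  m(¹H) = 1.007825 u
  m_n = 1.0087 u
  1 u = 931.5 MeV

Ca-40: Σm = 20(1.007825) + 20(1.0087) = 40.330500 u; Δm = 0.367909 u; E_B = 342.71 MeV; E_B/A = 8.568 MeV
Be-9: Σm = 4(1.007825) + 5(1.0087) = 9.074800 u; Δm = 0.062620 u; E_B = 58.331 MeV; E_B/A = 6.481 MeV
Ca-40 has the higher binding energy per nucleon, so it is the more tightly bound nucleus.

Ca-40; 8.57 MeV/nucleon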